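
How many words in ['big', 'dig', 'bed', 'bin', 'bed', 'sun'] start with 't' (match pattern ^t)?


Pattern ^t anchors to start of word. Check which words begin with 't':
  'big' -> no
  'dig' -> no
  'bed' -> no
  'bin' -> no
  'bed' -> no
  'sun' -> no
Matching words: []
Count: 0

0


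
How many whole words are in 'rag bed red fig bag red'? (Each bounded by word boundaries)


Word boundaries (\b) mark the start/end of each word.
Text: 'rag bed red fig bag red'
Splitting by whitespace:
  Word 1: 'rag'
  Word 2: 'bed'
  Word 3: 'red'
  Word 4: 'fig'
  Word 5: 'bag'
  Word 6: 'red'
Total whole words: 6

6


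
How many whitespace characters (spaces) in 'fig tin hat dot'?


\s matches whitespace characters (spaces, tabs, etc.).
Text: 'fig tin hat dot'
This text has 4 words separated by spaces.
Number of spaces = number of words - 1 = 4 - 1 = 3

3


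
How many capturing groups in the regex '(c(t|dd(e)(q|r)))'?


To count capturing groups, count each '(' that starts a group.
Pattern: '(c(t|dd(e)(q|r)))'
Walking through the pattern:
  Position 0: '(' -> group #1
  Position 2: '(' -> group #2
  Position 7: '(' -> group #3
  Position 10: '(' -> group #4
Total capturing groups: 4

4


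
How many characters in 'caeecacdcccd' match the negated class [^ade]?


Negated class [^ade] matches any char NOT in {a, d, e}
Scanning 'caeecacdcccd':
  pos 0: 'c' -> MATCH
  pos 1: 'a' -> no (excluded)
  pos 2: 'e' -> no (excluded)
  pos 3: 'e' -> no (excluded)
  pos 4: 'c' -> MATCH
  pos 5: 'a' -> no (excluded)
  pos 6: 'c' -> MATCH
  pos 7: 'd' -> no (excluded)
  pos 8: 'c' -> MATCH
  pos 9: 'c' -> MATCH
  pos 10: 'c' -> MATCH
  pos 11: 'd' -> no (excluded)
Total matches: 6

6


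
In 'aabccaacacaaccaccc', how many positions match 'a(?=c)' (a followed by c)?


Lookahead 'a(?=c)' matches 'a' only when followed by 'c'.
String: 'aabccaacacaaccaccc'
Checking each position where char is 'a':
  pos 0: 'a' -> no (next='a')
  pos 1: 'a' -> no (next='b')
  pos 5: 'a' -> no (next='a')
  pos 6: 'a' -> MATCH (next='c')
  pos 8: 'a' -> MATCH (next='c')
  pos 10: 'a' -> no (next='a')
  pos 11: 'a' -> MATCH (next='c')
  pos 14: 'a' -> MATCH (next='c')
Matching positions: [6, 8, 11, 14]
Count: 4

4


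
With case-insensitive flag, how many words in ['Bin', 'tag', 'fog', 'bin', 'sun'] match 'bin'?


Case-insensitive matching: compare each word's lowercase form to 'bin'.
  'Bin' -> lower='bin' -> MATCH
  'tag' -> lower='tag' -> no
  'fog' -> lower='fog' -> no
  'bin' -> lower='bin' -> MATCH
  'sun' -> lower='sun' -> no
Matches: ['Bin', 'bin']
Count: 2

2


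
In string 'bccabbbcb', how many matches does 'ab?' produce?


Pattern 'ab?' matches 'a' optionally followed by 'b'.
String: 'bccabbbcb'
Scanning left to right for 'a' then checking next char:
  Match 1: 'ab' (a followed by b)
Total matches: 1

1


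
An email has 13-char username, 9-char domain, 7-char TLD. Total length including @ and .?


An email address has format: username@domain.tld
Username length: 13
'@' character: 1
Domain length: 9
'.' character: 1
TLD length: 7
Total = 13 + 1 + 9 + 1 + 7 = 31

31


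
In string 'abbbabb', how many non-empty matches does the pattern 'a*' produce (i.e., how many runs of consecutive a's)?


Pattern 'a*' matches zero or more a's. We want non-empty runs of consecutive a's.
String: 'abbbabb'
Walking through the string to find runs of a's:
  Run 1: positions 0-0 -> 'a'
  Run 2: positions 4-4 -> 'a'
Non-empty runs found: ['a', 'a']
Count: 2

2


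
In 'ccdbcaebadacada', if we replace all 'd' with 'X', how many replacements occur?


re.sub('d', 'X', text) replaces every occurrence of 'd' with 'X'.
Text: 'ccdbcaebadacada'
Scanning for 'd':
  pos 2: 'd' -> replacement #1
  pos 9: 'd' -> replacement #2
  pos 13: 'd' -> replacement #3
Total replacements: 3

3


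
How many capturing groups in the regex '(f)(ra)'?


To count capturing groups, count each '(' that starts a group.
Pattern: '(f)(ra)'
Walking through the pattern:
  Position 0: '(' -> group #1
  Position 3: '(' -> group #2
Total capturing groups: 2

2


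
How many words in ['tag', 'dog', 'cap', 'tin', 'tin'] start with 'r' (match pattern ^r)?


Pattern ^r anchors to start of word. Check which words begin with 'r':
  'tag' -> no
  'dog' -> no
  'cap' -> no
  'tin' -> no
  'tin' -> no
Matching words: []
Count: 0

0


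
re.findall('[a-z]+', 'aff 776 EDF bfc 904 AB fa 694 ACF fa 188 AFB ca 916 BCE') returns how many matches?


Pattern '[a-z]+' finds one or more lowercase letters.
Text: 'aff 776 EDF bfc 904 AB fa 694 ACF fa 188 AFB ca 916 BCE'
Scanning for matches:
  Match 1: 'aff'
  Match 2: 'bfc'
  Match 3: 'fa'
  Match 4: 'fa'
  Match 5: 'ca'
Total matches: 5

5


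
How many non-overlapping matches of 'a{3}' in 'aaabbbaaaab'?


Pattern 'a{3}' matches exactly 3 consecutive a's (greedy, non-overlapping).
String: 'aaabbbaaaab'
Scanning for runs of a's:
  Run at pos 0: 'aaa' (length 3) -> 1 match(es)
  Run at pos 6: 'aaaa' (length 4) -> 1 match(es)
Matches found: ['aaa', 'aaa']
Total: 2

2


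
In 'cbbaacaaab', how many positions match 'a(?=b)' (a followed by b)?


Lookahead 'a(?=b)' matches 'a' only when followed by 'b'.
String: 'cbbaacaaab'
Checking each position where char is 'a':
  pos 3: 'a' -> no (next='a')
  pos 4: 'a' -> no (next='c')
  pos 6: 'a' -> no (next='a')
  pos 7: 'a' -> no (next='a')
  pos 8: 'a' -> MATCH (next='b')
Matching positions: [8]
Count: 1

1


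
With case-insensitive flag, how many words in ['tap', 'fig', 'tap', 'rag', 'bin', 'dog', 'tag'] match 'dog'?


Case-insensitive matching: compare each word's lowercase form to 'dog'.
  'tap' -> lower='tap' -> no
  'fig' -> lower='fig' -> no
  'tap' -> lower='tap' -> no
  'rag' -> lower='rag' -> no
  'bin' -> lower='bin' -> no
  'dog' -> lower='dog' -> MATCH
  'tag' -> lower='tag' -> no
Matches: ['dog']
Count: 1

1


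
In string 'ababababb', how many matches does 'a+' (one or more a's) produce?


Pattern 'a+' matches one or more consecutive a's.
String: 'ababababb'
Scanning for runs of a:
  Match 1: 'a' (length 1)
  Match 2: 'a' (length 1)
  Match 3: 'a' (length 1)
  Match 4: 'a' (length 1)
Total matches: 4

4


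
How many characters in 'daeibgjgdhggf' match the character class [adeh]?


Character class [adeh] matches any of: {a, d, e, h}
Scanning string 'daeibgjgdhggf' character by character:
  pos 0: 'd' -> MATCH
  pos 1: 'a' -> MATCH
  pos 2: 'e' -> MATCH
  pos 3: 'i' -> no
  pos 4: 'b' -> no
  pos 5: 'g' -> no
  pos 6: 'j' -> no
  pos 7: 'g' -> no
  pos 8: 'd' -> MATCH
  pos 9: 'h' -> MATCH
  pos 10: 'g' -> no
  pos 11: 'g' -> no
  pos 12: 'f' -> no
Total matches: 5

5


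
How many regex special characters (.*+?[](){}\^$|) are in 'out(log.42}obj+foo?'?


Regex special characters are: . * + ? [ ] ( ) { } \ ^ $ |
Scanning 'out(log.42}obj+foo?':
  pos 3: '(' -> SPECIAL
  pos 7: '.' -> SPECIAL
  pos 10: '}' -> SPECIAL
  pos 14: '+' -> SPECIAL
  pos 18: '?' -> SPECIAL
Special chars found: ['(', '.', '}', '+', '?']
Total: 5

5


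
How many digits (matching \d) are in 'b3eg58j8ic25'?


\d matches any digit 0-9.
Scanning 'b3eg58j8ic25':
  pos 1: '3' -> DIGIT
  pos 4: '5' -> DIGIT
  pos 5: '8' -> DIGIT
  pos 7: '8' -> DIGIT
  pos 10: '2' -> DIGIT
  pos 11: '5' -> DIGIT
Digits found: ['3', '5', '8', '8', '2', '5']
Total: 6

6


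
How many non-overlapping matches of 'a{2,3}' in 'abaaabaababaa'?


Pattern 'a{2,3}' matches between 2 and 3 consecutive a's (greedy).
String: 'abaaabaababaa'
Finding runs of a's and applying greedy matching:
  Run at pos 0: 'a' (length 1)
  Run at pos 2: 'aaa' (length 3)
  Run at pos 6: 'aa' (length 2)
  Run at pos 9: 'a' (length 1)
  Run at pos 11: 'aa' (length 2)
Matches: ['aaa', 'aa', 'aa']
Count: 3

3


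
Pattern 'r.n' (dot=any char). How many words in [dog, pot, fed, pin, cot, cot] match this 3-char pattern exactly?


Pattern 'r.n' means: starts with 'r', any single char, ends with 'n'.
Checking each word (must be exactly 3 chars):
  'dog' (len=3): no
  'pot' (len=3): no
  'fed' (len=3): no
  'pin' (len=3): no
  'cot' (len=3): no
  'cot' (len=3): no
Matching words: []
Total: 0

0


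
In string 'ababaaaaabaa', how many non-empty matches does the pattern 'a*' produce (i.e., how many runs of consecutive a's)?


Pattern 'a*' matches zero or more a's. We want non-empty runs of consecutive a's.
String: 'ababaaaaabaa'
Walking through the string to find runs of a's:
  Run 1: positions 0-0 -> 'a'
  Run 2: positions 2-2 -> 'a'
  Run 3: positions 4-8 -> 'aaaaa'
  Run 4: positions 10-11 -> 'aa'
Non-empty runs found: ['a', 'a', 'aaaaa', 'aa']
Count: 4

4


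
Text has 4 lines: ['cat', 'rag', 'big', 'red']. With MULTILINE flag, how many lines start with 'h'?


With MULTILINE flag, ^ matches the start of each line.
Lines: ['cat', 'rag', 'big', 'red']
Checking which lines start with 'h':
  Line 1: 'cat' -> no
  Line 2: 'rag' -> no
  Line 3: 'big' -> no
  Line 4: 'red' -> no
Matching lines: []
Count: 0

0


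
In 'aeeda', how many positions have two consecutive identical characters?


Looking for consecutive identical characters in 'aeeda':
  pos 0-1: 'a' vs 'e' -> different
  pos 1-2: 'e' vs 'e' -> MATCH ('ee')
  pos 2-3: 'e' vs 'd' -> different
  pos 3-4: 'd' vs 'a' -> different
Consecutive identical pairs: ['ee']
Count: 1

1


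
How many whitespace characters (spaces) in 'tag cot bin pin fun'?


\s matches whitespace characters (spaces, tabs, etc.).
Text: 'tag cot bin pin fun'
This text has 5 words separated by spaces.
Number of spaces = number of words - 1 = 5 - 1 = 4

4


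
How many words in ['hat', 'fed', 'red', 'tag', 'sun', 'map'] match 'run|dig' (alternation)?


Alternation 'run|dig' matches either 'run' or 'dig'.
Checking each word:
  'hat' -> no
  'fed' -> no
  'red' -> no
  'tag' -> no
  'sun' -> no
  'map' -> no
Matches: []
Count: 0

0


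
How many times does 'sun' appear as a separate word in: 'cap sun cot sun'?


Scanning each word for exact match 'sun':
  Word 1: 'cap' -> no
  Word 2: 'sun' -> MATCH
  Word 3: 'cot' -> no
  Word 4: 'sun' -> MATCH
Total matches: 2

2


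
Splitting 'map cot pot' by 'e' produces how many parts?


Splitting by 'e' breaks the string at each occurrence of the separator.
Text: 'map cot pot'
Parts after split:
  Part 1: 'map cot pot'
Total parts: 1

1


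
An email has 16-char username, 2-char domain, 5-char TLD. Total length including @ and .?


An email address has format: username@domain.tld
Username length: 16
'@' character: 1
Domain length: 2
'.' character: 1
TLD length: 5
Total = 16 + 1 + 2 + 1 + 5 = 25

25


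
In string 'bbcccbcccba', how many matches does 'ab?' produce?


Pattern 'ab?' matches 'a' optionally followed by 'b'.
String: 'bbcccbcccba'
Scanning left to right for 'a' then checking next char:
  Match 1: 'a' (a not followed by b)
Total matches: 1

1


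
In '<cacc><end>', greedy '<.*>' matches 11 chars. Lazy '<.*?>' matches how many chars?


Greedy '<.*>' tries to match as MUCH as possible.
Lazy '<.*?>' tries to match as LITTLE as possible.

String: '<cacc><end>'
Greedy '<.*>' starts at first '<' and extends to the LAST '>': '<cacc><end>' (11 chars)
Lazy '<.*?>' starts at first '<' and stops at the FIRST '>': '<cacc>' (6 chars)

6


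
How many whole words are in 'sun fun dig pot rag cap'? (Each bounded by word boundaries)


Word boundaries (\b) mark the start/end of each word.
Text: 'sun fun dig pot rag cap'
Splitting by whitespace:
  Word 1: 'sun'
  Word 2: 'fun'
  Word 3: 'dig'
  Word 4: 'pot'
  Word 5: 'rag'
  Word 6: 'cap'
Total whole words: 6

6


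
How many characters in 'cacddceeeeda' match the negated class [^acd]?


Negated class [^acd] matches any char NOT in {a, c, d}
Scanning 'cacddceeeeda':
  pos 0: 'c' -> no (excluded)
  pos 1: 'a' -> no (excluded)
  pos 2: 'c' -> no (excluded)
  pos 3: 'd' -> no (excluded)
  pos 4: 'd' -> no (excluded)
  pos 5: 'c' -> no (excluded)
  pos 6: 'e' -> MATCH
  pos 7: 'e' -> MATCH
  pos 8: 'e' -> MATCH
  pos 9: 'e' -> MATCH
  pos 10: 'd' -> no (excluded)
  pos 11: 'a' -> no (excluded)
Total matches: 4

4


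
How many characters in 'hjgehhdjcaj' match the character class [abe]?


Character class [abe] matches any of: {a, b, e}
Scanning string 'hjgehhdjcaj' character by character:
  pos 0: 'h' -> no
  pos 1: 'j' -> no
  pos 2: 'g' -> no
  pos 3: 'e' -> MATCH
  pos 4: 'h' -> no
  pos 5: 'h' -> no
  pos 6: 'd' -> no
  pos 7: 'j' -> no
  pos 8: 'c' -> no
  pos 9: 'a' -> MATCH
  pos 10: 'j' -> no
Total matches: 2

2


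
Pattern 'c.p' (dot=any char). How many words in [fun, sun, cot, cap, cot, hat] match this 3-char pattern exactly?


Pattern 'c.p' means: starts with 'c', any single char, ends with 'p'.
Checking each word (must be exactly 3 chars):
  'fun' (len=3): no
  'sun' (len=3): no
  'cot' (len=3): no
  'cap' (len=3): MATCH
  'cot' (len=3): no
  'hat' (len=3): no
Matching words: ['cap']
Total: 1

1


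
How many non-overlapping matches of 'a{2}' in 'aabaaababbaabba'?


Pattern 'a{2}' matches exactly 2 consecutive a's (greedy, non-overlapping).
String: 'aabaaababbaabba'
Scanning for runs of a's:
  Run at pos 0: 'aa' (length 2) -> 1 match(es)
  Run at pos 3: 'aaa' (length 3) -> 1 match(es)
  Run at pos 7: 'a' (length 1) -> 0 match(es)
  Run at pos 10: 'aa' (length 2) -> 1 match(es)
  Run at pos 14: 'a' (length 1) -> 0 match(es)
Matches found: ['aa', 'aa', 'aa']
Total: 3

3


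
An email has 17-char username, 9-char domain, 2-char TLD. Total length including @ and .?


An email address has format: username@domain.tld
Username length: 17
'@' character: 1
Domain length: 9
'.' character: 1
TLD length: 2
Total = 17 + 1 + 9 + 1 + 2 = 30

30


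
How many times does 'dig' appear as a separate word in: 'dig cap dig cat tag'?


Scanning each word for exact match 'dig':
  Word 1: 'dig' -> MATCH
  Word 2: 'cap' -> no
  Word 3: 'dig' -> MATCH
  Word 4: 'cat' -> no
  Word 5: 'tag' -> no
Total matches: 2

2


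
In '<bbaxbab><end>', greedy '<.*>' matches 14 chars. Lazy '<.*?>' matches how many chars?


Greedy '<.*>' tries to match as MUCH as possible.
Lazy '<.*?>' tries to match as LITTLE as possible.

String: '<bbaxbab><end>'
Greedy '<.*>' starts at first '<' and extends to the LAST '>': '<bbaxbab><end>' (14 chars)
Lazy '<.*?>' starts at first '<' and stops at the FIRST '>': '<bbaxbab>' (9 chars)

9


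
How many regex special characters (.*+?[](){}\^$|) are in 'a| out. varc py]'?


Regex special characters are: . * + ? [ ] ( ) { } \ ^ $ |
Scanning 'a| out. varc py]':
  pos 1: '|' -> SPECIAL
  pos 6: '.' -> SPECIAL
  pos 15: ']' -> SPECIAL
Special chars found: ['|', '.', ']']
Total: 3

3


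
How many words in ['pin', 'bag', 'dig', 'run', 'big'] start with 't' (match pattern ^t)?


Pattern ^t anchors to start of word. Check which words begin with 't':
  'pin' -> no
  'bag' -> no
  'dig' -> no
  'run' -> no
  'big' -> no
Matching words: []
Count: 0

0


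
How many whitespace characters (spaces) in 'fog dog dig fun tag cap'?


\s matches whitespace characters (spaces, tabs, etc.).
Text: 'fog dog dig fun tag cap'
This text has 6 words separated by spaces.
Number of spaces = number of words - 1 = 6 - 1 = 5

5


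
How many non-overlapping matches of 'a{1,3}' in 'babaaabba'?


Pattern 'a{1,3}' matches between 1 and 3 consecutive a's (greedy).
String: 'babaaabba'
Finding runs of a's and applying greedy matching:
  Run at pos 1: 'a' (length 1)
  Run at pos 3: 'aaa' (length 3)
  Run at pos 8: 'a' (length 1)
Matches: ['a', 'aaa', 'a']
Count: 3

3


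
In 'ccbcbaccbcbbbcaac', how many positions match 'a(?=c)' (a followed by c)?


Lookahead 'a(?=c)' matches 'a' only when followed by 'c'.
String: 'ccbcbaccbcbbbcaac'
Checking each position where char is 'a':
  pos 5: 'a' -> MATCH (next='c')
  pos 14: 'a' -> no (next='a')
  pos 15: 'a' -> MATCH (next='c')
Matching positions: [5, 15]
Count: 2

2


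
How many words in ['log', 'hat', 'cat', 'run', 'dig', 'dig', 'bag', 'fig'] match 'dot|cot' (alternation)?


Alternation 'dot|cot' matches either 'dot' or 'cot'.
Checking each word:
  'log' -> no
  'hat' -> no
  'cat' -> no
  'run' -> no
  'dig' -> no
  'dig' -> no
  'bag' -> no
  'fig' -> no
Matches: []
Count: 0

0


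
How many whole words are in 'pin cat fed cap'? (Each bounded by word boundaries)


Word boundaries (\b) mark the start/end of each word.
Text: 'pin cat fed cap'
Splitting by whitespace:
  Word 1: 'pin'
  Word 2: 'cat'
  Word 3: 'fed'
  Word 4: 'cap'
Total whole words: 4

4


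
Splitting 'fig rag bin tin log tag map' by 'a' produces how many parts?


Splitting by 'a' breaks the string at each occurrence of the separator.
Text: 'fig rag bin tin log tag map'
Parts after split:
  Part 1: 'fig r'
  Part 2: 'g bin tin log t'
  Part 3: 'g m'
  Part 4: 'p'
Total parts: 4

4


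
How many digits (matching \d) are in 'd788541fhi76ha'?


\d matches any digit 0-9.
Scanning 'd788541fhi76ha':
  pos 1: '7' -> DIGIT
  pos 2: '8' -> DIGIT
  pos 3: '8' -> DIGIT
  pos 4: '5' -> DIGIT
  pos 5: '4' -> DIGIT
  pos 6: '1' -> DIGIT
  pos 10: '7' -> DIGIT
  pos 11: '6' -> DIGIT
Digits found: ['7', '8', '8', '5', '4', '1', '7', '6']
Total: 8

8


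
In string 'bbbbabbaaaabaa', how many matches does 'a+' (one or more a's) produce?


Pattern 'a+' matches one or more consecutive a's.
String: 'bbbbabbaaaabaa'
Scanning for runs of a:
  Match 1: 'a' (length 1)
  Match 2: 'aaaa' (length 4)
  Match 3: 'aa' (length 2)
Total matches: 3

3


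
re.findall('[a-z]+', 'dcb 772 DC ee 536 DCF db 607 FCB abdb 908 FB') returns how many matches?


Pattern '[a-z]+' finds one or more lowercase letters.
Text: 'dcb 772 DC ee 536 DCF db 607 FCB abdb 908 FB'
Scanning for matches:
  Match 1: 'dcb'
  Match 2: 'ee'
  Match 3: 'db'
  Match 4: 'abdb'
Total matches: 4

4


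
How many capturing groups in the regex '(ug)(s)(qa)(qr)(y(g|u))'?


To count capturing groups, count each '(' that starts a group.
Pattern: '(ug)(s)(qa)(qr)(y(g|u))'
Walking through the pattern:
  Position 0: '(' -> group #1
  Position 4: '(' -> group #2
  Position 7: '(' -> group #3
  Position 11: '(' -> group #4
  Position 15: '(' -> group #5
  Position 17: '(' -> group #6
Total capturing groups: 6

6


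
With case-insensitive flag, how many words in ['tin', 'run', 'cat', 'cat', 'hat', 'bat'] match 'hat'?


Case-insensitive matching: compare each word's lowercase form to 'hat'.
  'tin' -> lower='tin' -> no
  'run' -> lower='run' -> no
  'cat' -> lower='cat' -> no
  'cat' -> lower='cat' -> no
  'hat' -> lower='hat' -> MATCH
  'bat' -> lower='bat' -> no
Matches: ['hat']
Count: 1

1


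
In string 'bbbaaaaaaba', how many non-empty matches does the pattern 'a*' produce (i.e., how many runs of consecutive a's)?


Pattern 'a*' matches zero or more a's. We want non-empty runs of consecutive a's.
String: 'bbbaaaaaaba'
Walking through the string to find runs of a's:
  Run 1: positions 3-8 -> 'aaaaaa'
  Run 2: positions 10-10 -> 'a'
Non-empty runs found: ['aaaaaa', 'a']
Count: 2

2


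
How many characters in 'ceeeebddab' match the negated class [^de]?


Negated class [^de] matches any char NOT in {d, e}
Scanning 'ceeeebddab':
  pos 0: 'c' -> MATCH
  pos 1: 'e' -> no (excluded)
  pos 2: 'e' -> no (excluded)
  pos 3: 'e' -> no (excluded)
  pos 4: 'e' -> no (excluded)
  pos 5: 'b' -> MATCH
  pos 6: 'd' -> no (excluded)
  pos 7: 'd' -> no (excluded)
  pos 8: 'a' -> MATCH
  pos 9: 'b' -> MATCH
Total matches: 4

4


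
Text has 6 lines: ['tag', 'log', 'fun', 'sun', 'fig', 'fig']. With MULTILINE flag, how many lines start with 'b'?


With MULTILINE flag, ^ matches the start of each line.
Lines: ['tag', 'log', 'fun', 'sun', 'fig', 'fig']
Checking which lines start with 'b':
  Line 1: 'tag' -> no
  Line 2: 'log' -> no
  Line 3: 'fun' -> no
  Line 4: 'sun' -> no
  Line 5: 'fig' -> no
  Line 6: 'fig' -> no
Matching lines: []
Count: 0

0


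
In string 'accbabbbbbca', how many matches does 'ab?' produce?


Pattern 'ab?' matches 'a' optionally followed by 'b'.
String: 'accbabbbbbca'
Scanning left to right for 'a' then checking next char:
  Match 1: 'a' (a not followed by b)
  Match 2: 'ab' (a followed by b)
  Match 3: 'a' (a not followed by b)
Total matches: 3

3


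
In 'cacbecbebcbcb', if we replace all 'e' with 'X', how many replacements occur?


re.sub('e', 'X', text) replaces every occurrence of 'e' with 'X'.
Text: 'cacbecbebcbcb'
Scanning for 'e':
  pos 4: 'e' -> replacement #1
  pos 7: 'e' -> replacement #2
Total replacements: 2

2


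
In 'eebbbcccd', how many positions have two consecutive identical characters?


Looking for consecutive identical characters in 'eebbbcccd':
  pos 0-1: 'e' vs 'e' -> MATCH ('ee')
  pos 1-2: 'e' vs 'b' -> different
  pos 2-3: 'b' vs 'b' -> MATCH ('bb')
  pos 3-4: 'b' vs 'b' -> MATCH ('bb')
  pos 4-5: 'b' vs 'c' -> different
  pos 5-6: 'c' vs 'c' -> MATCH ('cc')
  pos 6-7: 'c' vs 'c' -> MATCH ('cc')
  pos 7-8: 'c' vs 'd' -> different
Consecutive identical pairs: ['ee', 'bb', 'bb', 'cc', 'cc']
Count: 5

5


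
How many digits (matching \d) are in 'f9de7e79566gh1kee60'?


\d matches any digit 0-9.
Scanning 'f9de7e79566gh1kee60':
  pos 1: '9' -> DIGIT
  pos 4: '7' -> DIGIT
  pos 6: '7' -> DIGIT
  pos 7: '9' -> DIGIT
  pos 8: '5' -> DIGIT
  pos 9: '6' -> DIGIT
  pos 10: '6' -> DIGIT
  pos 13: '1' -> DIGIT
  pos 17: '6' -> DIGIT
  pos 18: '0' -> DIGIT
Digits found: ['9', '7', '7', '9', '5', '6', '6', '1', '6', '0']
Total: 10

10


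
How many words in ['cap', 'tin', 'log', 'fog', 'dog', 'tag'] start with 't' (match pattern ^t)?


Pattern ^t anchors to start of word. Check which words begin with 't':
  'cap' -> no
  'tin' -> MATCH (starts with 't')
  'log' -> no
  'fog' -> no
  'dog' -> no
  'tag' -> MATCH (starts with 't')
Matching words: ['tin', 'tag']
Count: 2

2


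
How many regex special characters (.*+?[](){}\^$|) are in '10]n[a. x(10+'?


Regex special characters are: . * + ? [ ] ( ) { } \ ^ $ |
Scanning '10]n[a. x(10+':
  pos 2: ']' -> SPECIAL
  pos 4: '[' -> SPECIAL
  pos 6: '.' -> SPECIAL
  pos 9: '(' -> SPECIAL
  pos 12: '+' -> SPECIAL
Special chars found: [']', '[', '.', '(', '+']
Total: 5

5


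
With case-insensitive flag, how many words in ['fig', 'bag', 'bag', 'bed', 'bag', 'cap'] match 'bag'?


Case-insensitive matching: compare each word's lowercase form to 'bag'.
  'fig' -> lower='fig' -> no
  'bag' -> lower='bag' -> MATCH
  'bag' -> lower='bag' -> MATCH
  'bed' -> lower='bed' -> no
  'bag' -> lower='bag' -> MATCH
  'cap' -> lower='cap' -> no
Matches: ['bag', 'bag', 'bag']
Count: 3

3


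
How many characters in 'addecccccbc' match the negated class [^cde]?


Negated class [^cde] matches any char NOT in {c, d, e}
Scanning 'addecccccbc':
  pos 0: 'a' -> MATCH
  pos 1: 'd' -> no (excluded)
  pos 2: 'd' -> no (excluded)
  pos 3: 'e' -> no (excluded)
  pos 4: 'c' -> no (excluded)
  pos 5: 'c' -> no (excluded)
  pos 6: 'c' -> no (excluded)
  pos 7: 'c' -> no (excluded)
  pos 8: 'c' -> no (excluded)
  pos 9: 'b' -> MATCH
  pos 10: 'c' -> no (excluded)
Total matches: 2

2


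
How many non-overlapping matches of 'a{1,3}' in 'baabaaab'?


Pattern 'a{1,3}' matches between 1 and 3 consecutive a's (greedy).
String: 'baabaaab'
Finding runs of a's and applying greedy matching:
  Run at pos 1: 'aa' (length 2)
  Run at pos 4: 'aaa' (length 3)
Matches: ['aa', 'aaa']
Count: 2

2


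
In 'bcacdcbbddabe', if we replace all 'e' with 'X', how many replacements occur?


re.sub('e', 'X', text) replaces every occurrence of 'e' with 'X'.
Text: 'bcacdcbbddabe'
Scanning for 'e':
  pos 12: 'e' -> replacement #1
Total replacements: 1

1


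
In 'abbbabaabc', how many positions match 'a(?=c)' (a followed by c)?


Lookahead 'a(?=c)' matches 'a' only when followed by 'c'.
String: 'abbbabaabc'
Checking each position where char is 'a':
  pos 0: 'a' -> no (next='b')
  pos 4: 'a' -> no (next='b')
  pos 6: 'a' -> no (next='a')
  pos 7: 'a' -> no (next='b')
Matching positions: []
Count: 0

0


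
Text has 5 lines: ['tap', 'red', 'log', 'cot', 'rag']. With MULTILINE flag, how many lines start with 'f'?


With MULTILINE flag, ^ matches the start of each line.
Lines: ['tap', 'red', 'log', 'cot', 'rag']
Checking which lines start with 'f':
  Line 1: 'tap' -> no
  Line 2: 'red' -> no
  Line 3: 'log' -> no
  Line 4: 'cot' -> no
  Line 5: 'rag' -> no
Matching lines: []
Count: 0

0


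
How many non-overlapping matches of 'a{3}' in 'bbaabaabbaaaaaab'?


Pattern 'a{3}' matches exactly 3 consecutive a's (greedy, non-overlapping).
String: 'bbaabaabbaaaaaab'
Scanning for runs of a's:
  Run at pos 2: 'aa' (length 2) -> 0 match(es)
  Run at pos 5: 'aa' (length 2) -> 0 match(es)
  Run at pos 9: 'aaaaaa' (length 6) -> 2 match(es)
Matches found: ['aaa', 'aaa']
Total: 2

2


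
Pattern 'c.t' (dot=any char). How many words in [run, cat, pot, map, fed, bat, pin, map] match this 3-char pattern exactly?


Pattern 'c.t' means: starts with 'c', any single char, ends with 't'.
Checking each word (must be exactly 3 chars):
  'run' (len=3): no
  'cat' (len=3): MATCH
  'pot' (len=3): no
  'map' (len=3): no
  'fed' (len=3): no
  'bat' (len=3): no
  'pin' (len=3): no
  'map' (len=3): no
Matching words: ['cat']
Total: 1

1


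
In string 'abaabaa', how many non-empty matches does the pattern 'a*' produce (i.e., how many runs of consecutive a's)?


Pattern 'a*' matches zero or more a's. We want non-empty runs of consecutive a's.
String: 'abaabaa'
Walking through the string to find runs of a's:
  Run 1: positions 0-0 -> 'a'
  Run 2: positions 2-3 -> 'aa'
  Run 3: positions 5-6 -> 'aa'
Non-empty runs found: ['a', 'aa', 'aa']
Count: 3

3


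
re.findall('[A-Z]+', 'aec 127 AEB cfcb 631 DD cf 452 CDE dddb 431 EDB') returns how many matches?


Pattern '[A-Z]+' finds one or more uppercase letters.
Text: 'aec 127 AEB cfcb 631 DD cf 452 CDE dddb 431 EDB'
Scanning for matches:
  Match 1: 'AEB'
  Match 2: 'DD'
  Match 3: 'CDE'
  Match 4: 'EDB'
Total matches: 4

4


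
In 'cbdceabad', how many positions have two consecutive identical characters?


Looking for consecutive identical characters in 'cbdceabad':
  pos 0-1: 'c' vs 'b' -> different
  pos 1-2: 'b' vs 'd' -> different
  pos 2-3: 'd' vs 'c' -> different
  pos 3-4: 'c' vs 'e' -> different
  pos 4-5: 'e' vs 'a' -> different
  pos 5-6: 'a' vs 'b' -> different
  pos 6-7: 'b' vs 'a' -> different
  pos 7-8: 'a' vs 'd' -> different
Consecutive identical pairs: []
Count: 0

0


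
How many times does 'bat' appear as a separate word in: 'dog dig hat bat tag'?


Scanning each word for exact match 'bat':
  Word 1: 'dog' -> no
  Word 2: 'dig' -> no
  Word 3: 'hat' -> no
  Word 4: 'bat' -> MATCH
  Word 5: 'tag' -> no
Total matches: 1

1


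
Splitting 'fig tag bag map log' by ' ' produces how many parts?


Splitting by ' ' breaks the string at each occurrence of the separator.
Text: 'fig tag bag map log'
Parts after split:
  Part 1: 'fig'
  Part 2: 'tag'
  Part 3: 'bag'
  Part 4: 'map'
  Part 5: 'log'
Total parts: 5

5


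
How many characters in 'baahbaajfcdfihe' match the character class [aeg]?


Character class [aeg] matches any of: {a, e, g}
Scanning string 'baahbaajfcdfihe' character by character:
  pos 0: 'b' -> no
  pos 1: 'a' -> MATCH
  pos 2: 'a' -> MATCH
  pos 3: 'h' -> no
  pos 4: 'b' -> no
  pos 5: 'a' -> MATCH
  pos 6: 'a' -> MATCH
  pos 7: 'j' -> no
  pos 8: 'f' -> no
  pos 9: 'c' -> no
  pos 10: 'd' -> no
  pos 11: 'f' -> no
  pos 12: 'i' -> no
  pos 13: 'h' -> no
  pos 14: 'e' -> MATCH
Total matches: 5

5


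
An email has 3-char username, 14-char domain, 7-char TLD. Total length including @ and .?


An email address has format: username@domain.tld
Username length: 3
'@' character: 1
Domain length: 14
'.' character: 1
TLD length: 7
Total = 3 + 1 + 14 + 1 + 7 = 26

26


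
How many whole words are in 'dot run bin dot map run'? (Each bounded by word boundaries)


Word boundaries (\b) mark the start/end of each word.
Text: 'dot run bin dot map run'
Splitting by whitespace:
  Word 1: 'dot'
  Word 2: 'run'
  Word 3: 'bin'
  Word 4: 'dot'
  Word 5: 'map'
  Word 6: 'run'
Total whole words: 6

6


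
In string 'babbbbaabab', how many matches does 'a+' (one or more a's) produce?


Pattern 'a+' matches one or more consecutive a's.
String: 'babbbbaabab'
Scanning for runs of a:
  Match 1: 'a' (length 1)
  Match 2: 'aa' (length 2)
  Match 3: 'a' (length 1)
Total matches: 3

3


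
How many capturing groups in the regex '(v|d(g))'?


To count capturing groups, count each '(' that starts a group.
Pattern: '(v|d(g))'
Walking through the pattern:
  Position 0: '(' -> group #1
  Position 4: '(' -> group #2
Total capturing groups: 2

2


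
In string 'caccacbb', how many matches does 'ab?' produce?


Pattern 'ab?' matches 'a' optionally followed by 'b'.
String: 'caccacbb'
Scanning left to right for 'a' then checking next char:
  Match 1: 'a' (a not followed by b)
  Match 2: 'a' (a not followed by b)
Total matches: 2

2


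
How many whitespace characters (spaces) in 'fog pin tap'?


\s matches whitespace characters (spaces, tabs, etc.).
Text: 'fog pin tap'
This text has 3 words separated by spaces.
Number of spaces = number of words - 1 = 3 - 1 = 2

2


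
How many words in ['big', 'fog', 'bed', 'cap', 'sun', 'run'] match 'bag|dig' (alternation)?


Alternation 'bag|dig' matches either 'bag' or 'dig'.
Checking each word:
  'big' -> no
  'fog' -> no
  'bed' -> no
  'cap' -> no
  'sun' -> no
  'run' -> no
Matches: []
Count: 0

0


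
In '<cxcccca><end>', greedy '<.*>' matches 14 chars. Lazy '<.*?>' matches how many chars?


Greedy '<.*>' tries to match as MUCH as possible.
Lazy '<.*?>' tries to match as LITTLE as possible.

String: '<cxcccca><end>'
Greedy '<.*>' starts at first '<' and extends to the LAST '>': '<cxcccca><end>' (14 chars)
Lazy '<.*?>' starts at first '<' and stops at the FIRST '>': '<cxcccca>' (9 chars)

9


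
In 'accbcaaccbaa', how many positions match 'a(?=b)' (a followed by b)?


Lookahead 'a(?=b)' matches 'a' only when followed by 'b'.
String: 'accbcaaccbaa'
Checking each position where char is 'a':
  pos 0: 'a' -> no (next='c')
  pos 5: 'a' -> no (next='a')
  pos 6: 'a' -> no (next='c')
  pos 10: 'a' -> no (next='a')
Matching positions: []
Count: 0

0


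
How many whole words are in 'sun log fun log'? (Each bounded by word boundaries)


Word boundaries (\b) mark the start/end of each word.
Text: 'sun log fun log'
Splitting by whitespace:
  Word 1: 'sun'
  Word 2: 'log'
  Word 3: 'fun'
  Word 4: 'log'
Total whole words: 4

4


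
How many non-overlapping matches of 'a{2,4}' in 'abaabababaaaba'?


Pattern 'a{2,4}' matches between 2 and 4 consecutive a's (greedy).
String: 'abaabababaaaba'
Finding runs of a's and applying greedy matching:
  Run at pos 0: 'a' (length 1)
  Run at pos 2: 'aa' (length 2)
  Run at pos 5: 'a' (length 1)
  Run at pos 7: 'a' (length 1)
  Run at pos 9: 'aaa' (length 3)
  Run at pos 13: 'a' (length 1)
Matches: ['aa', 'aaa']
Count: 2

2


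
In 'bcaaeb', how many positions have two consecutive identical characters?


Looking for consecutive identical characters in 'bcaaeb':
  pos 0-1: 'b' vs 'c' -> different
  pos 1-2: 'c' vs 'a' -> different
  pos 2-3: 'a' vs 'a' -> MATCH ('aa')
  pos 3-4: 'a' vs 'e' -> different
  pos 4-5: 'e' vs 'b' -> different
Consecutive identical pairs: ['aa']
Count: 1

1


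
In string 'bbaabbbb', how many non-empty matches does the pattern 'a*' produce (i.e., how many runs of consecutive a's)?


Pattern 'a*' matches zero or more a's. We want non-empty runs of consecutive a's.
String: 'bbaabbbb'
Walking through the string to find runs of a's:
  Run 1: positions 2-3 -> 'aa'
Non-empty runs found: ['aa']
Count: 1

1


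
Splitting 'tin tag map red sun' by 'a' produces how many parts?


Splitting by 'a' breaks the string at each occurrence of the separator.
Text: 'tin tag map red sun'
Parts after split:
  Part 1: 'tin t'
  Part 2: 'g m'
  Part 3: 'p red sun'
Total parts: 3

3


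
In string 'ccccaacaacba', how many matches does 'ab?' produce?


Pattern 'ab?' matches 'a' optionally followed by 'b'.
String: 'ccccaacaacba'
Scanning left to right for 'a' then checking next char:
  Match 1: 'a' (a not followed by b)
  Match 2: 'a' (a not followed by b)
  Match 3: 'a' (a not followed by b)
  Match 4: 'a' (a not followed by b)
  Match 5: 'a' (a not followed by b)
Total matches: 5

5


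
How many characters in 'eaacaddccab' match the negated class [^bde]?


Negated class [^bde] matches any char NOT in {b, d, e}
Scanning 'eaacaddccab':
  pos 0: 'e' -> no (excluded)
  pos 1: 'a' -> MATCH
  pos 2: 'a' -> MATCH
  pos 3: 'c' -> MATCH
  pos 4: 'a' -> MATCH
  pos 5: 'd' -> no (excluded)
  pos 6: 'd' -> no (excluded)
  pos 7: 'c' -> MATCH
  pos 8: 'c' -> MATCH
  pos 9: 'a' -> MATCH
  pos 10: 'b' -> no (excluded)
Total matches: 7

7


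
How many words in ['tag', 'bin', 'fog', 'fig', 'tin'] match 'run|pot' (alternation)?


Alternation 'run|pot' matches either 'run' or 'pot'.
Checking each word:
  'tag' -> no
  'bin' -> no
  'fog' -> no
  'fig' -> no
  'tin' -> no
Matches: []
Count: 0

0


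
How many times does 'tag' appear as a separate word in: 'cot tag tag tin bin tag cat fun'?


Scanning each word for exact match 'tag':
  Word 1: 'cot' -> no
  Word 2: 'tag' -> MATCH
  Word 3: 'tag' -> MATCH
  Word 4: 'tin' -> no
  Word 5: 'bin' -> no
  Word 6: 'tag' -> MATCH
  Word 7: 'cat' -> no
  Word 8: 'fun' -> no
Total matches: 3

3


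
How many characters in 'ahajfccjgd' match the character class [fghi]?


Character class [fghi] matches any of: {f, g, h, i}
Scanning string 'ahajfccjgd' character by character:
  pos 0: 'a' -> no
  pos 1: 'h' -> MATCH
  pos 2: 'a' -> no
  pos 3: 'j' -> no
  pos 4: 'f' -> MATCH
  pos 5: 'c' -> no
  pos 6: 'c' -> no
  pos 7: 'j' -> no
  pos 8: 'g' -> MATCH
  pos 9: 'd' -> no
Total matches: 3

3


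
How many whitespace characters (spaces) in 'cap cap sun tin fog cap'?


\s matches whitespace characters (spaces, tabs, etc.).
Text: 'cap cap sun tin fog cap'
This text has 6 words separated by spaces.
Number of spaces = number of words - 1 = 6 - 1 = 5

5


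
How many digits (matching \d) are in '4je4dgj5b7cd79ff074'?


\d matches any digit 0-9.
Scanning '4je4dgj5b7cd79ff074':
  pos 0: '4' -> DIGIT
  pos 3: '4' -> DIGIT
  pos 7: '5' -> DIGIT
  pos 9: '7' -> DIGIT
  pos 12: '7' -> DIGIT
  pos 13: '9' -> DIGIT
  pos 16: '0' -> DIGIT
  pos 17: '7' -> DIGIT
  pos 18: '4' -> DIGIT
Digits found: ['4', '4', '5', '7', '7', '9', '0', '7', '4']
Total: 9

9


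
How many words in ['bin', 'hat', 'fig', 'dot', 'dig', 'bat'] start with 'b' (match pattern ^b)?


Pattern ^b anchors to start of word. Check which words begin with 'b':
  'bin' -> MATCH (starts with 'b')
  'hat' -> no
  'fig' -> no
  'dot' -> no
  'dig' -> no
  'bat' -> MATCH (starts with 'b')
Matching words: ['bin', 'bat']
Count: 2

2


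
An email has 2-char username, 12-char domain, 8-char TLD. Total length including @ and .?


An email address has format: username@domain.tld
Username length: 2
'@' character: 1
Domain length: 12
'.' character: 1
TLD length: 8
Total = 2 + 1 + 12 + 1 + 8 = 24

24


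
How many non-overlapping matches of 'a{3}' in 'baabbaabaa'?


Pattern 'a{3}' matches exactly 3 consecutive a's (greedy, non-overlapping).
String: 'baabbaabaa'
Scanning for runs of a's:
  Run at pos 1: 'aa' (length 2) -> 0 match(es)
  Run at pos 5: 'aa' (length 2) -> 0 match(es)
  Run at pos 8: 'aa' (length 2) -> 0 match(es)
Matches found: []
Total: 0

0


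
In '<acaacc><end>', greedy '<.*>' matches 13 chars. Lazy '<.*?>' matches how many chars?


Greedy '<.*>' tries to match as MUCH as possible.
Lazy '<.*?>' tries to match as LITTLE as possible.

String: '<acaacc><end>'
Greedy '<.*>' starts at first '<' and extends to the LAST '>': '<acaacc><end>' (13 chars)
Lazy '<.*?>' starts at first '<' and stops at the FIRST '>': '<acaacc>' (8 chars)

8


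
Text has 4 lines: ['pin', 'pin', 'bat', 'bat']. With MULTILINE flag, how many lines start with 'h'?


With MULTILINE flag, ^ matches the start of each line.
Lines: ['pin', 'pin', 'bat', 'bat']
Checking which lines start with 'h':
  Line 1: 'pin' -> no
  Line 2: 'pin' -> no
  Line 3: 'bat' -> no
  Line 4: 'bat' -> no
Matching lines: []
Count: 0

0


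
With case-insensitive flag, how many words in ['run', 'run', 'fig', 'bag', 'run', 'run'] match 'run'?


Case-insensitive matching: compare each word's lowercase form to 'run'.
  'run' -> lower='run' -> MATCH
  'run' -> lower='run' -> MATCH
  'fig' -> lower='fig' -> no
  'bag' -> lower='bag' -> no
  'run' -> lower='run' -> MATCH
  'run' -> lower='run' -> MATCH
Matches: ['run', 'run', 'run', 'run']
Count: 4

4


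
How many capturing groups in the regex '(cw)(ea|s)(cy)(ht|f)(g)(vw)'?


To count capturing groups, count each '(' that starts a group.
Pattern: '(cw)(ea|s)(cy)(ht|f)(g)(vw)'
Walking through the pattern:
  Position 0: '(' -> group #1
  Position 4: '(' -> group #2
  Position 10: '(' -> group #3
  Position 14: '(' -> group #4
  Position 20: '(' -> group #5
  Position 23: '(' -> group #6
Total capturing groups: 6

6


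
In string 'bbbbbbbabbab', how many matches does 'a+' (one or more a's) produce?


Pattern 'a+' matches one or more consecutive a's.
String: 'bbbbbbbabbab'
Scanning for runs of a:
  Match 1: 'a' (length 1)
  Match 2: 'a' (length 1)
Total matches: 2

2


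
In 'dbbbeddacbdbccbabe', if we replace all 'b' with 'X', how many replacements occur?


re.sub('b', 'X', text) replaces every occurrence of 'b' with 'X'.
Text: 'dbbbeddacbdbccbabe'
Scanning for 'b':
  pos 1: 'b' -> replacement #1
  pos 2: 'b' -> replacement #2
  pos 3: 'b' -> replacement #3
  pos 9: 'b' -> replacement #4
  pos 11: 'b' -> replacement #5
  pos 14: 'b' -> replacement #6
  pos 16: 'b' -> replacement #7
Total replacements: 7

7


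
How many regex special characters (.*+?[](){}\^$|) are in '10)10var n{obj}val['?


Regex special characters are: . * + ? [ ] ( ) { } \ ^ $ |
Scanning '10)10var n{obj}val[':
  pos 2: ')' -> SPECIAL
  pos 10: '{' -> SPECIAL
  pos 14: '}' -> SPECIAL
  pos 18: '[' -> SPECIAL
Special chars found: [')', '{', '}', '[']
Total: 4

4


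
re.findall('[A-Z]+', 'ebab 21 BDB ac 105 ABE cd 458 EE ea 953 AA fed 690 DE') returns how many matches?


Pattern '[A-Z]+' finds one or more uppercase letters.
Text: 'ebab 21 BDB ac 105 ABE cd 458 EE ea 953 AA fed 690 DE'
Scanning for matches:
  Match 1: 'BDB'
  Match 2: 'ABE'
  Match 3: 'EE'
  Match 4: 'AA'
  Match 5: 'DE'
Total matches: 5

5


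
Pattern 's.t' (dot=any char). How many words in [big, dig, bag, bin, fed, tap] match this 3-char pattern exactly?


Pattern 's.t' means: starts with 's', any single char, ends with 't'.
Checking each word (must be exactly 3 chars):
  'big' (len=3): no
  'dig' (len=3): no
  'bag' (len=3): no
  'bin' (len=3): no
  'fed' (len=3): no
  'tap' (len=3): no
Matching words: []
Total: 0

0


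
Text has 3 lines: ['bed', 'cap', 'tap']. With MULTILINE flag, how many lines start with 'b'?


With MULTILINE flag, ^ matches the start of each line.
Lines: ['bed', 'cap', 'tap']
Checking which lines start with 'b':
  Line 1: 'bed' -> MATCH
  Line 2: 'cap' -> no
  Line 3: 'tap' -> no
Matching lines: ['bed']
Count: 1

1


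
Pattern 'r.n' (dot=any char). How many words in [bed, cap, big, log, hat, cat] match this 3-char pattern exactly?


Pattern 'r.n' means: starts with 'r', any single char, ends with 'n'.
Checking each word (must be exactly 3 chars):
  'bed' (len=3): no
  'cap' (len=3): no
  'big' (len=3): no
  'log' (len=3): no
  'hat' (len=3): no
  'cat' (len=3): no
Matching words: []
Total: 0

0


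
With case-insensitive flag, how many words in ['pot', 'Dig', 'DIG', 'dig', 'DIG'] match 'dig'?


Case-insensitive matching: compare each word's lowercase form to 'dig'.
  'pot' -> lower='pot' -> no
  'Dig' -> lower='dig' -> MATCH
  'DIG' -> lower='dig' -> MATCH
  'dig' -> lower='dig' -> MATCH
  'DIG' -> lower='dig' -> MATCH
Matches: ['Dig', 'DIG', 'dig', 'DIG']
Count: 4

4
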